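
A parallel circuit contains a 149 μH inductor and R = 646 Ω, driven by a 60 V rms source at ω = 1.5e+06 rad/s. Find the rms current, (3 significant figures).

X_L = ωL = 223 Ω
Parallel: admittances add. Y = 1/R + 1/(jωL)
Y = (0.00155 − j0.00447) S
|Y| = 0.00473 S → |Z| = 1/|Y| = 211 Ω, ∠Z = −∠Y = 70.9°
I = V/|Z| = 60/211 = 284 mA

284 mA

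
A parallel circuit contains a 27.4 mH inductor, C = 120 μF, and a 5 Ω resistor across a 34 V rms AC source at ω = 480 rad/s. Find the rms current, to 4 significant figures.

X_L = ωL = 13.15 Ω
X_C = 1/(ωC) = 17.36 Ω
Parallel: admittances add. Y = 1/R + 1/(jωL) + jωC
Y = (0.2000 − j0.01843) S
|Y| = 0.2008 S → |Z| = 1/|Y| = 4.979 Ω, ∠Z = −∠Y = 5.266°
I = V/|Z| = 34/4.979 = 6.829 A

6.829 A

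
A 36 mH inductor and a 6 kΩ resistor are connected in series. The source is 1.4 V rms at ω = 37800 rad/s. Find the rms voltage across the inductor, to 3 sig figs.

X_L = ωL = 1360 Ω
Z = 6000 + j1360 Ω
|Z| = √(6000² + 1360²) = 6150 Ω
I = V/|Z| = 228 μA
V_L = I·|Z_L| = 0.000228 × 1360 = 0.310 V

0.310 V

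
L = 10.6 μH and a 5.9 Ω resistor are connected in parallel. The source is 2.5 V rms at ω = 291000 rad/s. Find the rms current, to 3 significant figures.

915 mA

X_L = ωL = 3.08 Ω
Parallel: admittances add. Y = 1/R + 1/(jωL)
Y = (0.169 − j0.324) S
|Y| = 0.366 S → |Z| = 1/|Y| = 2.73 Ω, ∠Z = −∠Y = 62.4°
I = V/|Z| = 2.5/2.73 = 915 mA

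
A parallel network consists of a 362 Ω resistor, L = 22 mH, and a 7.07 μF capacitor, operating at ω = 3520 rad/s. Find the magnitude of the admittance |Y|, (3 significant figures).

X_L = ωL = 77.4 Ω
X_C = 1/(ωC) = 40.2 Ω
Parallel: admittances add. Y = 1/R + 1/(jωL) + jωC
Y = (0.00276 + j0.0120) S
|Y| = 0.0123 S → |Z| = 1/|Y| = 81.4 Ω, ∠Z = −∠Y = -77.0°

12.3 mS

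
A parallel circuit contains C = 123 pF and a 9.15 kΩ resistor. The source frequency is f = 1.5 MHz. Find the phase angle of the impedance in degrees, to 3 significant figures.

-84.6°

ω = 2πf = 9.425e+06 rad/s
X_C = 1/(ωC) = 863 Ω
Parallel: admittances add. Y = 1/R + jωC
Y = (0.000109 + j0.00116) S
|Y| = 0.00116 S → |Z| = 1/|Y| = 859 Ω, ∠Z = −∠Y = -84.6°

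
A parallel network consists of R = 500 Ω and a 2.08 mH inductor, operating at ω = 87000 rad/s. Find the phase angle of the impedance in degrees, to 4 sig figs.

X_L = ωL = 181.0 Ω
Parallel: admittances add. Y = 1/R + 1/(jωL)
Y = (0.002000 − j0.005526) S
|Y| = 0.005877 S → |Z| = 1/|Y| = 170.2 Ω, ∠Z = −∠Y = 70.10°

70.10°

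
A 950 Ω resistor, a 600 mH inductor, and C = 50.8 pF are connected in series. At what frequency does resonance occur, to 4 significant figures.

28.83 kHz

ω₀ = 1/√(LC) = 1/√(0.6 × 5.08e-11) = 181100 rad/s
f₀ = ω₀/(2π) = 28.83 kHz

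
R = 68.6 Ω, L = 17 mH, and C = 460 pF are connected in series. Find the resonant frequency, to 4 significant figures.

56.91 kHz

ω₀ = 1/√(LC) = 1/√(0.017 × 4.6e-10) = 357600 rad/s
f₀ = ω₀/(2π) = 56.91 kHz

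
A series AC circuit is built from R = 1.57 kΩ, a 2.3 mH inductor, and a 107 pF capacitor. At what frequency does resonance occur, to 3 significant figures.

ω₀ = 1/√(LC) = 1/√(0.0023 × 1.07e-10) = 2.016e+06 rad/s
f₀ = ω₀/(2π) = 321 kHz

321 kHz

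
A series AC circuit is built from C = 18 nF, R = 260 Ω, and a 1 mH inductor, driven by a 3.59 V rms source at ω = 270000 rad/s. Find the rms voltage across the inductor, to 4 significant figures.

3.619 V

X_L = ωL = 270.0 Ω
X_C = 1/(ωC) = 205.8 Ω
Net reactance X = X_L − X_C = 64.24 Ω
Z = 260.0 + j64.24 Ω
|Z| = √(260.0² + 64.24²) = 267.8 Ω
I = V/|Z| = 13.40 mA
V_L = I·|Z_L| = 0.01340 × 270.0 = 3.619 V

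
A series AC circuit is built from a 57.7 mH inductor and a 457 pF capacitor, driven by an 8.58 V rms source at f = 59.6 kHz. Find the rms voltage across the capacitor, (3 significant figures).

ω = 2πf = 374500 rad/s
X_L = ωL = 21600 Ω
X_C = 1/(ωC) = 5840 Ω
Net reactance X = X_L − X_C = 15800 Ω
Z = j15800 Ω
|Z| = √(0² + 15800²) = 15800 Ω
I = V/|Z| = 544 μA
V_C = I·|Z_C| = 0.000544 × 5840 = 3.18 V

3.18 V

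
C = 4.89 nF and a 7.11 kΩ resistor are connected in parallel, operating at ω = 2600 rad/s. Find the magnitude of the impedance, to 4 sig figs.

7081 Ω

X_C = 1/(ωC) = 78650 Ω
Parallel: admittances add. Y = 1/R + jωC
Y = (0.0001406 + j1.271e-05) S
|Y| = 0.0001412 S → |Z| = 1/|Y| = 7081 Ω, ∠Z = −∠Y = -5.165°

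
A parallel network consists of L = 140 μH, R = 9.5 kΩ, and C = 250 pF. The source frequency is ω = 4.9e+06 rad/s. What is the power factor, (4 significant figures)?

X_L = ωL = 686.0 Ω
X_C = 1/(ωC) = 816.3 Ω
Parallel: admittances add. Y = 1/R + 1/(jωL) + jωC
Y = (0.0001053 − j0.0002327) S
|Y| = 0.0002554 S → |Z| = 1/|Y| = 3915 Ω, ∠Z = −∠Y = 65.66°
cos φ = cos(65.66°) = 0.4121

0.4121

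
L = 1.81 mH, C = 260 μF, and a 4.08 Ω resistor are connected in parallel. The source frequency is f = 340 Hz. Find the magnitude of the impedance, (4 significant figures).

2.598 Ω

ω = 2πf = 2136 rad/s
X_L = ωL = 3.867 Ω
X_C = 1/(ωC) = 1.800 Ω
Parallel: admittances add. Y = 1/R + 1/(jωL) + jωC
Y = (0.2451 + j0.2968) S
|Y| = 0.3849 S → |Z| = 1/|Y| = 2.598 Ω, ∠Z = −∠Y = -50.45°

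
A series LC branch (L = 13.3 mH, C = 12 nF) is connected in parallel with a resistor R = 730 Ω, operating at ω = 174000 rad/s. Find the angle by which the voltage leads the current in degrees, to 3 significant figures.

21.7°

X_L = ωL = 2310 Ω
X_C = 1/(ωC) = 479 Ω
Branch 1: Z₁ = R = 730 Ω
Branch 2 (series LC): Z₂ = j(X_L − X_C) = j1840 Ω
Parallel: Z = Z₁Z₂/(Z₁+Z₂), |Z| = 678 Ω, ∠Z = 21.7°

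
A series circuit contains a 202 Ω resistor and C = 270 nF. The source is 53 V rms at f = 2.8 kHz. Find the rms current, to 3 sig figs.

ω = 2πf = 17590 rad/s
X_C = 1/(ωC) = 211 Ω
Z = 202 − j211 Ω
|Z| = √(202² + 211²) = 292 Ω
I = V/|Z| = 53/292 = 182 mA

182 mA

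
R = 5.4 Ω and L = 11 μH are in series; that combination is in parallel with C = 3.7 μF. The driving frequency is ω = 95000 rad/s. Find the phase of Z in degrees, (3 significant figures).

X_L = ωL = 1.04 Ω
X_C = 1/(ωC) = 2.84 Ω
Branch 1 (R+jX_L): Z₁ = 5.40 + j1.04 Ω, |Z₁| = 5.50 Ω
Branch 2 (−jX_C): Z₂ = −j2.84 Ω
Parallel: Z = Z₁Z₂/(Z₁+Z₂), |Z| = 2.75 Ω, ∠Z = -60.6°

-60.6°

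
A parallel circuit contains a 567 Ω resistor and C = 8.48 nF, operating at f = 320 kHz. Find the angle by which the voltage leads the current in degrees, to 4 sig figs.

-84.09°

ω = 2πf = 2.011e+06 rad/s
X_C = 1/(ωC) = 58.65 Ω
Parallel: admittances add. Y = 1/R + jωC
Y = (0.001764 + j0.01705) S
|Y| = 0.01714 S → |Z| = 1/|Y| = 58.34 Ω, ∠Z = −∠Y = -84.09°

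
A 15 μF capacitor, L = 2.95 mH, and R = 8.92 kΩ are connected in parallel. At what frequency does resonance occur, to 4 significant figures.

756.6 Hz

ω₀ = 1/√(LC) = 1/√(0.00295 × 1.5e-05) = 4754 rad/s
f₀ = ω₀/(2π) = 756.6 Hz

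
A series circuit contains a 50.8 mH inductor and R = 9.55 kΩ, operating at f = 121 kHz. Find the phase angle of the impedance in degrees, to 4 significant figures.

ω = 2πf = 760300 rad/s
X_L = ωL = 38620 Ω
Z = 9550 + j38620 Ω
|Z| = √(9550² + 38620²) = 39780 Ω
∠Z = arctan(38620/9550) = 76.11°

76.11°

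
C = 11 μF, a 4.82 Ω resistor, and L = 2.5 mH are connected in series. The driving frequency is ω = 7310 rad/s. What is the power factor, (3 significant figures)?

X_L = ωL = 18.3 Ω
X_C = 1/(ωC) = 12.4 Ω
Net reactance X = X_L − X_C = 5.84 Ω
Z = 4.82 + j5.84 Ω
|Z| = √(4.82² + 5.84²) = 7.57 Ω
∠Z = arctan(5.84/4.82) = 50.5°
cos φ = cos(50.5°) = 0.637

0.637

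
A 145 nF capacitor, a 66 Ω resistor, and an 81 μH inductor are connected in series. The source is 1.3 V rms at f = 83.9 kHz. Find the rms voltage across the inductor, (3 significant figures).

ω = 2πf = 527200 rad/s
X_L = ωL = 42.7 Ω
X_C = 1/(ωC) = 13.1 Ω
Net reactance X = X_L − X_C = 29.6 Ω
Z = 66.0 + j29.6 Ω
|Z| = √(66.0² + 29.6²) = 72.3 Ω
I = V/|Z| = 18.0 mA
V_L = I·|Z_L| = 0.0180 × 42.7 = 0.767 V

0.767 V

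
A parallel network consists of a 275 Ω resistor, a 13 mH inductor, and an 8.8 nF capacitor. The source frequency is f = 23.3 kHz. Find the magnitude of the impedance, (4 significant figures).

269.1 Ω

ω = 2πf = 146400 rad/s
X_L = ωL = 1903 Ω
X_C = 1/(ωC) = 776.2 Ω
Parallel: admittances add. Y = 1/R + 1/(jωL) + jωC
Y = (0.003636 + j0.0007629) S
|Y| = 0.003716 S → |Z| = 1/|Y| = 269.1 Ω, ∠Z = −∠Y = -11.85°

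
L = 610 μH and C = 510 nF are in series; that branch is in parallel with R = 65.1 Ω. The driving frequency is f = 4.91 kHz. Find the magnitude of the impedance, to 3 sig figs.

ω = 2πf = 30850 rad/s
X_L = ωL = 18.8 Ω
X_C = 1/(ωC) = 63.6 Ω
Branch 1: Z₁ = R = 65.1 Ω
Branch 2 (series LC): Z₂ = j(X_L − X_C) = −j44.7 Ω
Parallel: Z = Z₁Z₂/(Z₁+Z₂), |Z| = 36.9 Ω, ∠Z = -55.5°

36.9 Ω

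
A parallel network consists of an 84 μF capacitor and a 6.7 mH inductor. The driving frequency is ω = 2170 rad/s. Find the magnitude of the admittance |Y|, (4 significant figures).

113.5 mS

X_L = ωL = 14.54 Ω
X_C = 1/(ωC) = 5.486 Ω
Parallel: admittances add. Y = 1/(jωL) + jωC
Y = (0 + j0.1135) S
|Y| = 0.1135 S → |Z| = 1/|Y| = 8.811 Ω, ∠Z = −∠Y = -90.00°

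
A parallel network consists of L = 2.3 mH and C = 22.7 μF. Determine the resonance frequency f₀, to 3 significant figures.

ω₀ = 1/√(LC) = 1/√(0.0023 × 2.27e-05) = 4376 rad/s
f₀ = ω₀/(2π) = 697 Hz

697 Hz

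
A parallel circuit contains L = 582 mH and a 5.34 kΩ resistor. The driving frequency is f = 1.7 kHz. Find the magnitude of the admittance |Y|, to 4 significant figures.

246.9 μS

ω = 2πf = 10680 rad/s
X_L = ωL = 6217 Ω
Parallel: admittances add. Y = 1/R + 1/(jωL)
Y = (0.0001873 − j0.0001609) S
|Y| = 0.0002469 S → |Z| = 1/|Y| = 4051 Ω, ∠Z = −∠Y = 40.66°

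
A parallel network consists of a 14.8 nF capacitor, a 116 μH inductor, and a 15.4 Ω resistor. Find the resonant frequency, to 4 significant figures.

121.5 kHz

ω₀ = 1/√(LC) = 1/√(0.000116 × 1.48e-08) = 763200 rad/s
f₀ = ω₀/(2π) = 121.5 kHz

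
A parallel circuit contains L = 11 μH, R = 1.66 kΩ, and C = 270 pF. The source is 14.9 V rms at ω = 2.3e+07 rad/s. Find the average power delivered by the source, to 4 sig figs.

133.7 mW

X_L = ωL = 253.0 Ω
X_C = 1/(ωC) = 161.0 Ω
Parallel: admittances add. Y = 1/R + 1/(jωL) + jωC
Y = (0.0006024 + j0.002257) S
|Y| = 0.002336 S → |Z| = 1/|Y| = 428.0 Ω, ∠Z = −∠Y = -75.06°
I = V/|Z| = 34.81 mA
P = VI cos φ = 14.9 × 0.03481 × cos(-75.06°) = 133.7 mW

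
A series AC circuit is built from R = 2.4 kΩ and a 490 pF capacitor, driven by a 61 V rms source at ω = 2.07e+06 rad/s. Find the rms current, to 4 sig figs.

23.51 mA

X_C = 1/(ωC) = 985.9 Ω
Z = 2400 − j985.9 Ω
|Z| = √(2400² + 985.9²) = 2595 Ω
I = V/|Z| = 61/2595 = 23.51 mA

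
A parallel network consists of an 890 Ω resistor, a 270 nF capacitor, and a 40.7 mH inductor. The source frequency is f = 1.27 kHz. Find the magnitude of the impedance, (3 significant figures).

ω = 2πf = 7980 rad/s
X_L = ωL = 325 Ω
X_C = 1/(ωC) = 464 Ω
Parallel: admittances add. Y = 1/R + 1/(jωL) + jωC
Y = (0.00112 − j0.000925) S
|Y| = 0.00146 S → |Z| = 1/|Y| = 687 Ω, ∠Z = −∠Y = 39.5°

687 Ω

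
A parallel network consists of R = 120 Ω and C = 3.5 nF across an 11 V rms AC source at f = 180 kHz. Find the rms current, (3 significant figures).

101 mA

ω = 2πf = 1.131e+06 rad/s
X_C = 1/(ωC) = 253 Ω
Parallel: admittances add. Y = 1/R + jωC
Y = (0.00833 + j0.00396) S
|Y| = 0.00923 S → |Z| = 1/|Y| = 108 Ω, ∠Z = −∠Y = -25.4°
I = V/|Z| = 11/108 = 101 mA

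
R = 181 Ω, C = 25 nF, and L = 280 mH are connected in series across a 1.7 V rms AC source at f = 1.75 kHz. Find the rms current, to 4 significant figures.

ω = 2πf = 11000 rad/s
X_L = ωL = 3079 Ω
X_C = 1/(ωC) = 3638 Ω
Net reactance X = X_L − X_C = -559.1 Ω
Z = 181.0 − j559.1 Ω
|Z| = √(181.0² + 559.1²) = 587.6 Ω
I = V/|Z| = 1.7/587.6 = 2.893 mA

2.893 mA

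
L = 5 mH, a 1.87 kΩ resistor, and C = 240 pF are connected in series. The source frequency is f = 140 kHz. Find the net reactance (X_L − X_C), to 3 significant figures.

-339 Ω

ω = 2πf = 879600 rad/s
X_L = ωL = 4400 Ω
X_C = 1/(ωC) = 4740 Ω
X = 4400 − 4740 = -339 Ω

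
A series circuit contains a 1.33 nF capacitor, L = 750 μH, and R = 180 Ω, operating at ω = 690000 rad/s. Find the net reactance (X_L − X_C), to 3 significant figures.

-572 Ω

X_L = ωL = 518 Ω
X_C = 1/(ωC) = 1090 Ω
X = 518 − 1090 = -572 Ω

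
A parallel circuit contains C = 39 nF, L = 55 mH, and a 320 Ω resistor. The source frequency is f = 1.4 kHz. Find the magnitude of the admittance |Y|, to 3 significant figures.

3.57 mS

ω = 2πf = 8796 rad/s
X_L = ωL = 484 Ω
X_C = 1/(ωC) = 2910 Ω
Parallel: admittances add. Y = 1/R + 1/(jωL) + jωC
Y = (0.00313 − j0.00172) S
|Y| = 0.00357 S → |Z| = 1/|Y| = 280 Ω, ∠Z = −∠Y = 28.9°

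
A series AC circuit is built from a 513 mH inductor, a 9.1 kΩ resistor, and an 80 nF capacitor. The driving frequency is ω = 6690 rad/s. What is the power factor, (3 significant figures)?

X_L = ωL = 3430 Ω
X_C = 1/(ωC) = 1870 Ω
Net reactance X = X_L − X_C = 1560 Ω
Z = 9100 + j1560 Ω
|Z| = √(9100² + 1560²) = 9230 Ω
∠Z = arctan(1560/9100) = 9.75°
cos φ = cos(9.75°) = 0.986

0.986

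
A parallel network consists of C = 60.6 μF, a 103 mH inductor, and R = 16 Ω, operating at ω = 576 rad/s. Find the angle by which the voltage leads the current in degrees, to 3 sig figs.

X_L = ωL = 59.3 Ω
X_C = 1/(ωC) = 28.6 Ω
Parallel: admittances add. Y = 1/R + 1/(jωL) + jωC
Y = (0.0625 + j0.0181) S
|Y| = 0.0651 S → |Z| = 1/|Y| = 15.4 Ω, ∠Z = −∠Y = -16.1°

-16.1°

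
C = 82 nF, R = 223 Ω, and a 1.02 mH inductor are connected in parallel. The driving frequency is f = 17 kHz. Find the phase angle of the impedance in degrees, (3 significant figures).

ω = 2πf = 106800 rad/s
X_L = ωL = 109 Ω
X_C = 1/(ωC) = 114 Ω
Parallel: admittances add. Y = 1/R + 1/(jωL) + jωC
Y = (0.00448 − j0.000420) S
|Y| = 0.00450 S → |Z| = 1/|Y| = 222 Ω, ∠Z = −∠Y = 5.35°

5.35°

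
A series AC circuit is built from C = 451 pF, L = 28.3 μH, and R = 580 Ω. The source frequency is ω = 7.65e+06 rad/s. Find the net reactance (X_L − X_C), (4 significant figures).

X_L = ωL = 216.5 Ω
X_C = 1/(ωC) = 289.8 Ω
X = 216.5 − 289.8 = -73.35 Ω

-73.35 Ω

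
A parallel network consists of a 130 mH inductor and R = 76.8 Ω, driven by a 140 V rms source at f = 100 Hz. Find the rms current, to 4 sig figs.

2.502 A

ω = 2πf = 628.3 rad/s
X_L = ωL = 81.68 Ω
Parallel: admittances add. Y = 1/R + 1/(jωL)
Y = (0.01302 − j0.01224) S
|Y| = 0.01787 S → |Z| = 1/|Y| = 55.95 Ω, ∠Z = −∠Y = 43.24°
I = V/|Z| = 140/55.95 = 2.502 A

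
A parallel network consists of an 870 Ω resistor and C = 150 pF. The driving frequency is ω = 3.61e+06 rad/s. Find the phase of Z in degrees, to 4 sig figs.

X_C = 1/(ωC) = 1847 Ω
Parallel: admittances add. Y = 1/R + jωC
Y = (0.001149 + j0.0005415) S
|Y| = 0.001271 S → |Z| = 1/|Y| = 787.0 Ω, ∠Z = −∠Y = -25.23°

-25.23°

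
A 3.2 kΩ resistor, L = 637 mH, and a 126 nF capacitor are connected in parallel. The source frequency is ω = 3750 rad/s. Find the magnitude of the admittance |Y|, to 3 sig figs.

X_L = ωL = 2390 Ω
X_C = 1/(ωC) = 2120 Ω
Parallel: admittances add. Y = 1/R + 1/(jωL) + jωC
Y = (0.000313 + j5.39e-05) S
|Y| = 0.000317 S → |Z| = 1/|Y| = 3150 Ω, ∠Z = −∠Y = -9.78°

317 μS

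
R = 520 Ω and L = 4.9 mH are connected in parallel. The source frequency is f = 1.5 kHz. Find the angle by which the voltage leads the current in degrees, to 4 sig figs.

84.92°

ω = 2πf = 9425 rad/s
X_L = ωL = 46.18 Ω
Parallel: admittances add. Y = 1/R + 1/(jωL)
Y = (0.001923 − j0.02165) S
|Y| = 0.02174 S → |Z| = 1/|Y| = 46.00 Ω, ∠Z = −∠Y = 84.92°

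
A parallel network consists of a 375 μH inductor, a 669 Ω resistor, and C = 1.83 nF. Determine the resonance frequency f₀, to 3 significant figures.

192 kHz

ω₀ = 1/√(LC) = 1/√(0.000375 × 1.83e-09) = 1.207e+06 rad/s
f₀ = ω₀/(2π) = 192 kHz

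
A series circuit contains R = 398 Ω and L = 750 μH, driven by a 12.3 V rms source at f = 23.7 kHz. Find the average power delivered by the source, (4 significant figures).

ω = 2πf = 148900 rad/s
X_L = ωL = 111.7 Ω
Z = 398.0 + j111.7 Ω
|Z| = √(398.0² + 111.7²) = 413.4 Ω
∠Z = arctan(111.7/398.0) = 15.67°
I = V/|Z| = 29.76 mA
P = VI cos φ = 12.3 × 0.02976 × cos(15.67°) = 352.4 mW

352.4 mW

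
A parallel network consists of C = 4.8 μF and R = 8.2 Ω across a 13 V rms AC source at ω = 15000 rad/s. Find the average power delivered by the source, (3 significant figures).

X_C = 1/(ωC) = 13.9 Ω
Parallel: admittances add. Y = 1/R + jωC
Y = (0.122 + j0.0720) S
|Y| = 0.142 S → |Z| = 1/|Y| = 7.06 Ω, ∠Z = −∠Y = -30.6°
I = V/|Z| = 1.84 A
P = VI cos φ = 13 × 1.84 × cos(-30.6°) = 20.6 W

20.6 W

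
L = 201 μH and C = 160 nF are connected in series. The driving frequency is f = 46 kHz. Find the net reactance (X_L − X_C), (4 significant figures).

36.47 Ω

ω = 2πf = 289000 rad/s
X_L = ωL = 58.09 Ω
X_C = 1/(ωC) = 21.62 Ω
X = 58.09 − 21.62 = 36.47 Ω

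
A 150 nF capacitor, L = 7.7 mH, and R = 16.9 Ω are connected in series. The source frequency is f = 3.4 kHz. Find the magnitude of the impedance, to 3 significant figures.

149 Ω

ω = 2πf = 21360 rad/s
X_L = ωL = 164 Ω
X_C = 1/(ωC) = 312 Ω
Net reactance X = X_L − X_C = -148 Ω
Z = 16.9 − j148 Ω
|Z| = √(16.9² + 148²) = 149 Ω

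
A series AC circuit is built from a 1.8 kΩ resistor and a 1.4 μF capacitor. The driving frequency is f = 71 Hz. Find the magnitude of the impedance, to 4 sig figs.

ω = 2πf = 446.1 rad/s
X_C = 1/(ωC) = 1601 Ω
Z = 1800 − j1601 Ω
|Z| = √(1800² + 1601²) = 2409 Ω

2409 Ω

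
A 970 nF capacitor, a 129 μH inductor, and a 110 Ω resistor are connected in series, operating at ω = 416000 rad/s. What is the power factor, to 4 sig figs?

0.9066

X_L = ωL = 53.66 Ω
X_C = 1/(ωC) = 2.478 Ω
Net reactance X = X_L − X_C = 51.19 Ω
Z = 110.0 + j51.19 Ω
|Z| = √(110.0² + 51.19²) = 121.3 Ω
∠Z = arctan(51.19/110.0) = 24.95°
cos φ = cos(24.95°) = 0.9066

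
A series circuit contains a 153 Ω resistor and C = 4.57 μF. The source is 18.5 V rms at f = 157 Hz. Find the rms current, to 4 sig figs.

68.65 mA

ω = 2πf = 986.5 rad/s
X_C = 1/(ωC) = 221.8 Ω
Z = 153.0 − j221.8 Ω
|Z| = √(153.0² + 221.8²) = 269.5 Ω
I = V/|Z| = 18.5/269.5 = 68.65 mA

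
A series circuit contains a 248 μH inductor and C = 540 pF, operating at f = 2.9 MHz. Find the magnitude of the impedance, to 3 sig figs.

4420 Ω

ω = 2πf = 1.822e+07 rad/s
X_L = ωL = 4520 Ω
X_C = 1/(ωC) = 102 Ω
Net reactance X = X_L − X_C = 4420 Ω
Z = j4420 Ω
|Z| = √(0² + 4420²) = 4420 Ω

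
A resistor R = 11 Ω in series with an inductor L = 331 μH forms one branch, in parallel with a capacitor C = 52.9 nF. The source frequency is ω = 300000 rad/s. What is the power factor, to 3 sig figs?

X_L = ωL = 99.3 Ω
X_C = 1/(ωC) = 63.0 Ω
Branch 1 (R+jX_L): Z₁ = 11.0 + j99.3 Ω, |Z₁| = 99.9 Ω
Branch 2 (−jX_C): Z₂ = −j63.0 Ω
Parallel: Z = Z₁Z₂/(Z₁+Z₂), |Z| = 166 Ω, ∠Z = -79.5°
cos φ = cos(-79.5°) = 0.183

0.183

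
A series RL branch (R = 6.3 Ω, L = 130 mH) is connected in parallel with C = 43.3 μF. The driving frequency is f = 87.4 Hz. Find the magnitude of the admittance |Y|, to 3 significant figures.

ω = 2πf = 549.2 rad/s
X_L = ωL = 71.4 Ω
X_C = 1/(ωC) = 42.1 Ω
Branch 1 (R+jX_L): Z₁ = 6.30 + j71.4 Ω, |Z₁| = 71.7 Ω
Branch 2 (−jX_C): Z₂ = −j42.1 Ω
Parallel: Z = Z₁Z₂/(Z₁+Z₂), |Z| = 100 Ω, ∠Z = -82.9°
|Y| = 1/|Z| = 9.95 mS

9.95 mS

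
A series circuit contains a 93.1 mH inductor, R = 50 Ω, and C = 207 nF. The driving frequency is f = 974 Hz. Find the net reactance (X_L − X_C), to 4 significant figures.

-219.6 Ω

ω = 2πf = 6120 rad/s
X_L = ωL = 569.8 Ω
X_C = 1/(ωC) = 789.4 Ω
X = 569.8 − 789.4 = -219.6 Ω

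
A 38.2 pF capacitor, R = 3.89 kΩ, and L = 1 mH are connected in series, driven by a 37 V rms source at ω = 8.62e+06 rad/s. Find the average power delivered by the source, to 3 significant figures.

115 mW

X_L = ωL = 8620 Ω
X_C = 1/(ωC) = 3040 Ω
Net reactance X = X_L − X_C = 5580 Ω
Z = 3890 + j5580 Ω
|Z| = √(3890² + 5580²) = 6800 Ω
∠Z = arctan(5580/3890) = 55.1°
I = V/|Z| = 5.44 mA
P = VI cos φ = 37 × 0.00544 × cos(55.1°) = 115 mW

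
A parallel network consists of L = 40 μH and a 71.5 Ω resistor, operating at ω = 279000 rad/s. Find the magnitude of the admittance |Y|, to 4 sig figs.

90.69 mS

X_L = ωL = 11.16 Ω
Parallel: admittances add. Y = 1/R + 1/(jωL)
Y = (0.01399 − j0.08961) S
|Y| = 0.09069 S → |Z| = 1/|Y| = 11.03 Ω, ∠Z = −∠Y = 81.13°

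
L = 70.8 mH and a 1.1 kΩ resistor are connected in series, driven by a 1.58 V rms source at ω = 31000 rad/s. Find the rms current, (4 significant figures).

643.6 μA

X_L = ωL = 2195 Ω
Z = 1100 + j2195 Ω
|Z| = √(1100² + 2195²) = 2455 Ω
I = V/|Z| = 1.58/2455 = 643.6 μA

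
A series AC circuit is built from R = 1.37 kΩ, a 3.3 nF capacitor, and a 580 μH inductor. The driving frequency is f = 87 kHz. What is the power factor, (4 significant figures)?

0.9853

ω = 2πf = 546600 rad/s
X_L = ωL = 317.0 Ω
X_C = 1/(ωC) = 554.4 Ω
Net reactance X = X_L − X_C = -237.3 Ω
Z = 1370 − j237.3 Ω
|Z| = √(1370² + 237.3²) = 1390 Ω
∠Z = arctan(-237.3/1370) = -9.827°
cos φ = cos(-9.827°) = 0.9853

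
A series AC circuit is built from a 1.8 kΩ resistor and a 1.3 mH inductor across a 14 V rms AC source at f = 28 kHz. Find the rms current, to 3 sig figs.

ω = 2πf = 175900 rad/s
X_L = ωL = 229 Ω
Z = 1800 + j229 Ω
|Z| = √(1800² + 229²) = 1810 Ω
I = V/|Z| = 14/1810 = 7.72 mA

7.72 mA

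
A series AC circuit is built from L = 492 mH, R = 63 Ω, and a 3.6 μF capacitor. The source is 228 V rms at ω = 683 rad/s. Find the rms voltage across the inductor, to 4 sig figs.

809.3 V

X_L = ωL = 336.0 Ω
X_C = 1/(ωC) = 406.7 Ω
Net reactance X = X_L − X_C = -70.67 Ω
Z = 63.00 − j70.67 Ω
|Z| = √(63.00² + 70.67²) = 94.67 Ω
I = V/|Z| = 2.408 A
V_L = I·|Z_L| = 2.408 × 336.0 = 809.3 V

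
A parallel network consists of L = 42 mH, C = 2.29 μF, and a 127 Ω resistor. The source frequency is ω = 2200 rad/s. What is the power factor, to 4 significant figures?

X_L = ωL = 92.40 Ω
X_C = 1/(ωC) = 198.5 Ω
Parallel: admittances add. Y = 1/R + 1/(jωL) + jωC
Y = (0.007874 − j0.005785) S
|Y| = 0.009770 S → |Z| = 1/|Y| = 102.3 Ω, ∠Z = −∠Y = 36.30°
cos φ = cos(36.30°) = 0.8059

0.8059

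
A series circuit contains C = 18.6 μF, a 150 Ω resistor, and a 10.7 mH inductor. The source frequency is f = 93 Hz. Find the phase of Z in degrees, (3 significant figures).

-29.8°

ω = 2πf = 584.3 rad/s
X_L = ωL = 6.25 Ω
X_C = 1/(ωC) = 92.0 Ω
Net reactance X = X_L − X_C = -85.8 Ω
Z = 150 − j85.8 Ω
|Z| = √(150² + 85.8²) = 173 Ω
∠Z = arctan(-85.8/150) = -29.8°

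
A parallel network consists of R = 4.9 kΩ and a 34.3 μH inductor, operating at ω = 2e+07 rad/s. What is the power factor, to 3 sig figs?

0.139

X_L = ωL = 686 Ω
Parallel: admittances add. Y = 1/R + 1/(jωL)
Y = (0.000204 − j0.00146) S
|Y| = 0.00147 S → |Z| = 1/|Y| = 679 Ω, ∠Z = −∠Y = 82.0°
cos φ = cos(82.0°) = 0.139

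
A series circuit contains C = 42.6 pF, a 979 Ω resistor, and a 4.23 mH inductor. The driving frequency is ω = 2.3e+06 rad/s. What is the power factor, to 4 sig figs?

X_L = ωL = 9729 Ω
X_C = 1/(ωC) = 10210 Ω
Net reactance X = X_L − X_C = -477.2 Ω
Z = 979.0 − j477.2 Ω
|Z| = √(979.0² + 477.2²) = 1089 Ω
∠Z = arctan(-477.2/979.0) = -25.98°
cos φ = cos(-25.98°) = 0.8989

0.8989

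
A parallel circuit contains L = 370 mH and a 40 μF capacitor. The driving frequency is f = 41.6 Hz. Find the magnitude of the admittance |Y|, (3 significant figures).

ω = 2πf = 261.4 rad/s
X_L = ωL = 96.7 Ω
X_C = 1/(ωC) = 95.6 Ω
Parallel: admittances add. Y = 1/(jωL) + jωC
Y = (0 + j0.000115) S
|Y| = 0.000115 S → |Z| = 1/|Y| = 8690 Ω, ∠Z = −∠Y = -90.0°

115 μS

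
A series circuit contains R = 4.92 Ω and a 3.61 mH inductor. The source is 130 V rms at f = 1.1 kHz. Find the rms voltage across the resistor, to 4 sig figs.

ω = 2πf = 6912 rad/s
X_L = ωL = 24.95 Ω
Z = 4.920 + j24.95 Ω
|Z| = √(4.920² + 24.95²) = 25.43 Ω
I = V/|Z| = 5.112 A
V_R = I·|Z_R| = 5.112 × 4.920 = 25.15 V

25.15 V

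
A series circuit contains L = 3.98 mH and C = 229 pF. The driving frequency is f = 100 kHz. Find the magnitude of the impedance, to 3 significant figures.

ω = 2πf = 628300 rad/s
X_L = ωL = 2500 Ω
X_C = 1/(ωC) = 6950 Ω
Net reactance X = X_L − X_C = -4450 Ω
Z = − j4450 Ω
|Z| = √(0² + 4450²) = 4450 Ω

4450 Ω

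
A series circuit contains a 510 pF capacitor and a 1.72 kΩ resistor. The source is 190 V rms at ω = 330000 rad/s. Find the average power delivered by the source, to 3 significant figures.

1.62 W

X_C = 1/(ωC) = 5940 Ω
Z = 1720 − j5940 Ω
|Z| = √(1720² + 5940²) = 6190 Ω
∠Z = arctan(-5940/1720) = -73.9°
I = V/|Z| = 30.7 mA
P = VI cos φ = 190 × 0.0307 × cos(-73.9°) = 1.62 W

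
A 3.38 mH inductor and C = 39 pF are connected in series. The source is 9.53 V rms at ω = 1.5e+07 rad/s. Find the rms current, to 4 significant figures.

X_L = ωL = 50700 Ω
X_C = 1/(ωC) = 1709 Ω
Net reactance X = X_L − X_C = 48990 Ω
Z = j48990 Ω
|Z| = √(0² + 48990²) = 48990 Ω
I = V/|Z| = 9.53/48990 = 194.5 μA

194.5 μA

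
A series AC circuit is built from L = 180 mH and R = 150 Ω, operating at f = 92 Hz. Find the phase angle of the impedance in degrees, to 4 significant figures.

34.75°

ω = 2πf = 578.1 rad/s
X_L = ωL = 104.0 Ω
Z = 150.0 + j104.0 Ω
|Z| = √(150.0² + 104.0²) = 182.6 Ω
∠Z = arctan(104.0/150.0) = 34.75°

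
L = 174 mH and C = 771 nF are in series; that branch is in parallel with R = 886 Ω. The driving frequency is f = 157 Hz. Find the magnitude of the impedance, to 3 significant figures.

700 Ω

ω = 2πf = 986.5 rad/s
X_L = ωL = 172 Ω
X_C = 1/(ωC) = 1310 Ω
Branch 1: Z₁ = R = 886 Ω
Branch 2 (series LC): Z₂ = j(X_L − X_C) = −j1140 Ω
Parallel: Z = Z₁Z₂/(Z₁+Z₂), |Z| = 700 Ω, ∠Z = -37.8°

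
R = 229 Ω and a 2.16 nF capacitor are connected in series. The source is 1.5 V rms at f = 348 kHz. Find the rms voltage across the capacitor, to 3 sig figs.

1.02 V

ω = 2πf = 2.187e+06 rad/s
X_C = 1/(ωC) = 212 Ω
Z = 229 − j212 Ω
|Z| = √(229² + 212²) = 312 Ω
I = V/|Z| = 4.81 mA
V_C = I·|Z_C| = 0.00481 × 212 = 1.02 V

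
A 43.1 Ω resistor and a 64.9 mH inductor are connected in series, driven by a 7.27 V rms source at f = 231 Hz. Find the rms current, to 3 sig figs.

ω = 2πf = 1451 rad/s
X_L = ωL = 94.2 Ω
Z = 43.1 + j94.2 Ω
|Z| = √(43.1² + 94.2²) = 104 Ω
I = V/|Z| = 7.27/104 = 70.2 mA

70.2 mA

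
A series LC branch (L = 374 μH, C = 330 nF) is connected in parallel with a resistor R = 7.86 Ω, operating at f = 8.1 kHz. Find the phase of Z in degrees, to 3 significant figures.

-11.0°

ω = 2πf = 50890 rad/s
X_L = ωL = 19.0 Ω
X_C = 1/(ωC) = 59.5 Ω
Branch 1: Z₁ = R = 7.86 Ω
Branch 2 (series LC): Z₂ = j(X_L − X_C) = −j40.5 Ω
Parallel: Z = Z₁Z₂/(Z₁+Z₂), |Z| = 7.72 Ω, ∠Z = -11.0°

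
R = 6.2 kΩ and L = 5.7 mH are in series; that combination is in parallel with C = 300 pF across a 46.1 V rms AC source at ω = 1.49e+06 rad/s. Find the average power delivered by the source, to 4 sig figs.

X_L = ωL = 8493 Ω
X_C = 1/(ωC) = 2237 Ω
Branch 1 (R+jX_L): Z₁ = 6200 + j8493 Ω, |Z₁| = 10520 Ω
Branch 2 (−jX_C): Z₂ = −j2237 Ω
Parallel: Z = Z₁Z₂/(Z₁+Z₂), |Z| = 2671 Ω, ∠Z = -81.39°
I = V/|Z| = 17.26 mA
P = VI cos φ = 46.1 × 0.01726 × cos(-81.39°) = 119.2 mW

119.2 mW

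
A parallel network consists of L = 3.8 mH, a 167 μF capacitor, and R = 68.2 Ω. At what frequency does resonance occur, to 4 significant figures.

199.8 Hz

ω₀ = 1/√(LC) = 1/√(0.0038 × 0.000167) = 1255 rad/s
f₀ = ω₀/(2π) = 199.8 Hz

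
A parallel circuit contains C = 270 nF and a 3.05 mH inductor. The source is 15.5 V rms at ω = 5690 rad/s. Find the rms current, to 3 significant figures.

X_L = ωL = 17.4 Ω
X_C = 1/(ωC) = 651 Ω
Parallel: admittances add. Y = 1/(jωL) + jωC
Y = (0 − j0.0561) S
|Y| = 0.0561 S → |Z| = 1/|Y| = 17.8 Ω, ∠Z = −∠Y = 90.0°
I = V/|Z| = 15.5/17.8 = 869 mA

869 mA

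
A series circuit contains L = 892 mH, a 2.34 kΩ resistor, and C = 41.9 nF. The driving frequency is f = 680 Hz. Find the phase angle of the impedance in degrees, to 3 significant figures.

ω = 2πf = 4273 rad/s
X_L = ωL = 3810 Ω
X_C = 1/(ωC) = 5590 Ω
Net reactance X = X_L − X_C = -1770 Ω
Z = 2340 − j1770 Ω
|Z| = √(2340² + 1770²) = 2940 Ω
∠Z = arctan(-1770/2340) = -37.2°

-37.2°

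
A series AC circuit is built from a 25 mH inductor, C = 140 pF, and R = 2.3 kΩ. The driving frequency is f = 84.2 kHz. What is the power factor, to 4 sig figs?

0.9929

ω = 2πf = 529000 rad/s
X_L = ωL = 13230 Ω
X_C = 1/(ωC) = 13500 Ω
Net reactance X = X_L − X_C = -275.3 Ω
Z = 2300 − j275.3 Ω
|Z| = √(2300² + 275.3²) = 2316 Ω
∠Z = arctan(-275.3/2300) = -6.826°
cos φ = cos(-6.826°) = 0.9929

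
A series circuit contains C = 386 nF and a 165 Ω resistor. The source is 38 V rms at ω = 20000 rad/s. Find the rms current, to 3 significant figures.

181 mA

X_C = 1/(ωC) = 130 Ω
Z = 165 − j130 Ω
|Z| = √(165² + 130²) = 210 Ω
I = V/|Z| = 38/210 = 181 mA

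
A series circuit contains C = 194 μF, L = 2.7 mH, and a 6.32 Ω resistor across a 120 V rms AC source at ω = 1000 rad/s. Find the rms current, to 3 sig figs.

17.7 A

X_L = ωL = 2.70 Ω
X_C = 1/(ωC) = 5.15 Ω
Net reactance X = X_L − X_C = -2.45 Ω
Z = 6.32 − j2.45 Ω
|Z| = √(6.32² + 2.45²) = 6.78 Ω
I = V/|Z| = 120/6.78 = 17.7 A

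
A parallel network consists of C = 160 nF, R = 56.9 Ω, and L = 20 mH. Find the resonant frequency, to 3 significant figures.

2.81 kHz

ω₀ = 1/√(LC) = 1/√(0.02 × 1.6e-07) = 17680 rad/s
f₀ = ω₀/(2π) = 2.81 kHz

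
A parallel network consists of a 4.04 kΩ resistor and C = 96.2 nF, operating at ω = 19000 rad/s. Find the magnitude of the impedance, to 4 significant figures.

X_C = 1/(ωC) = 547.1 Ω
Parallel: admittances add. Y = 1/R + jωC
Y = (0.0002475 + j0.001828) S
|Y| = 0.001844 S → |Z| = 1/|Y| = 542.2 Ω, ∠Z = −∠Y = -82.29°

542.2 Ω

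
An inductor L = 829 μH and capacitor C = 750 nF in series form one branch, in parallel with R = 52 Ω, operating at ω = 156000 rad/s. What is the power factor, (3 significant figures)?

X_L = ωL = 129 Ω
X_C = 1/(ωC) = 8.55 Ω
Branch 1: Z₁ = R = 52.0 Ω
Branch 2 (series LC): Z₂ = j(X_L − X_C) = j121 Ω
Parallel: Z = Z₁Z₂/(Z₁+Z₂), |Z| = 47.8 Ω, ∠Z = 23.3°
cos φ = cos(23.3°) = 0.918

0.918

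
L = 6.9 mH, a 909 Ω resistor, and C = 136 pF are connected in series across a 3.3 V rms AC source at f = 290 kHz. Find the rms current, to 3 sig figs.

384 μA

ω = 2πf = 1.822e+06 rad/s
X_L = ωL = 12600 Ω
X_C = 1/(ωC) = 4040 Ω
Net reactance X = X_L − X_C = 8540 Ω
Z = 909 + j8540 Ω
|Z| = √(909² + 8540²) = 8590 Ω
I = V/|Z| = 3.3/8590 = 384 μA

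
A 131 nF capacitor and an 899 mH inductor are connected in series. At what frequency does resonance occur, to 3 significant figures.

ω₀ = 1/√(LC) = 1/√(0.899 × 1.31e-07) = 2914 rad/s
f₀ = ω₀/(2π) = 464 Hz

464 Hz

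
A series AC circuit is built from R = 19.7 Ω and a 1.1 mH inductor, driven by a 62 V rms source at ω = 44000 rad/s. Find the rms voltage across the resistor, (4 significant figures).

X_L = ωL = 48.40 Ω
Z = 19.70 + j48.40 Ω
|Z| = √(19.70² + 48.40²) = 52.26 Ω
I = V/|Z| = 1.186 A
V_R = I·|Z_R| = 1.186 × 19.70 = 23.37 V

23.37 V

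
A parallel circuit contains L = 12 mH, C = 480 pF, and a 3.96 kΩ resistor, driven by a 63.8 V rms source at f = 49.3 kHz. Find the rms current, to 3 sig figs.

17.8 mA

ω = 2πf = 309800 rad/s
X_L = ωL = 3720 Ω
X_C = 1/(ωC) = 6730 Ω
Parallel: admittances add. Y = 1/R + 1/(jωL) + jωC
Y = (0.000253 − j0.000120) S
|Y| = 0.000280 S → |Z| = 1/|Y| = 3570 Ω, ∠Z = −∠Y = 25.5°
I = V/|Z| = 63.8/3570 = 17.8 mA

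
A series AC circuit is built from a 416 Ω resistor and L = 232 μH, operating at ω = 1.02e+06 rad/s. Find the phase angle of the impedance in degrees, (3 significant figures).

29.6°

X_L = ωL = 237 Ω
Z = 416 + j237 Ω
|Z| = √(416² + 237²) = 479 Ω
∠Z = arctan(237/416) = 29.6°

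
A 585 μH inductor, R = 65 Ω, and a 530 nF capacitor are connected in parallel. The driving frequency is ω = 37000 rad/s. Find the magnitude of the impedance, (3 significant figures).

32.6 Ω

X_L = ωL = 21.6 Ω
X_C = 1/(ωC) = 51.0 Ω
Parallel: admittances add. Y = 1/R + 1/(jωL) + jωC
Y = (0.0154 − j0.0266) S
|Y| = 0.0307 S → |Z| = 1/|Y| = 32.6 Ω, ∠Z = −∠Y = 59.9°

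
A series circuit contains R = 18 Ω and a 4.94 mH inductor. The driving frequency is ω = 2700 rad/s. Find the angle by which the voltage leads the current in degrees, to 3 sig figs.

X_L = ωL = 13.3 Ω
Z = 18.0 + j13.3 Ω
|Z| = √(18.0² + 13.3²) = 22.4 Ω
∠Z = arctan(13.3/18.0) = 36.5°

36.5°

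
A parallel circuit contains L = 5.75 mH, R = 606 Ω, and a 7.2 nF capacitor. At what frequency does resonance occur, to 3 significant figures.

ω₀ = 1/√(LC) = 1/√(0.00575 × 7.2e-09) = 155400 rad/s
f₀ = ω₀/(2π) = 24.7 kHz

24.7 kHz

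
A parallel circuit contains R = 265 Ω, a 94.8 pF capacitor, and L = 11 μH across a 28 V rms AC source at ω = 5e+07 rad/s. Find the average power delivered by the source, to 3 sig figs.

2.96 W

X_L = ωL = 550 Ω
X_C = 1/(ωC) = 211 Ω
Parallel: admittances add. Y = 1/R + 1/(jωL) + jωC
Y = (0.00377 + j0.00292) S
|Y| = 0.00477 S → |Z| = 1/|Y| = 210 Ω, ∠Z = −∠Y = -37.7°
I = V/|Z| = 134 mA
P = VI cos φ = 28 × 0.134 × cos(-37.7°) = 2.96 W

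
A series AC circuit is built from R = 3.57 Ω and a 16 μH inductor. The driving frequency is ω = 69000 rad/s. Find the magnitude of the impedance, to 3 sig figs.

X_L = ωL = 1.10 Ω
Z = 3.57 + j1.10 Ω
|Z| = √(3.57² + 1.10²) = 3.74 Ω

3.74 Ω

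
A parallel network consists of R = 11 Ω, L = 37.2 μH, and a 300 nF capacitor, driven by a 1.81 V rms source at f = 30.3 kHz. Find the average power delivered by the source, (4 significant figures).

ω = 2πf = 190400 rad/s
X_L = ωL = 7.082 Ω
X_C = 1/(ωC) = 17.51 Ω
Parallel: admittances add. Y = 1/R + 1/(jωL) + jωC
Y = (0.09091 − j0.08409) S
|Y| = 0.1238 S → |Z| = 1/|Y| = 8.075 Ω, ∠Z = −∠Y = 42.77°
I = V/|Z| = 224.1 mA
P = VI cos φ = 1.81 × 0.2241 × cos(42.77°) = 297.8 mW

297.8 mW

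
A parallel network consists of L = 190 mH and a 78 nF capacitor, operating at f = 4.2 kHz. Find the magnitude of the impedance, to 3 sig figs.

ω = 2πf = 26390 rad/s
X_L = ωL = 5010 Ω
X_C = 1/(ωC) = 486 Ω
Parallel: admittances add. Y = 1/(jωL) + jωC
Y = (0 + j0.00186) S
|Y| = 0.00186 S → |Z| = 1/|Y| = 538 Ω, ∠Z = −∠Y = -90.0°

538 Ω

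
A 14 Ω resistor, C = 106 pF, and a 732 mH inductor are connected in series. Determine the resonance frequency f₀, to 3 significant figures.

ω₀ = 1/√(LC) = 1/√(0.732 × 1.06e-10) = 113500 rad/s
f₀ = ω₀/(2π) = 18.1 kHz

18.1 kHz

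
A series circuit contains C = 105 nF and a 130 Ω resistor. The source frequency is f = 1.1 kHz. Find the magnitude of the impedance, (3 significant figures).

ω = 2πf = 6912 rad/s
X_C = 1/(ωC) = 1380 Ω
Z = 130 − j1380 Ω
|Z| = √(130² + 1380²) = 1380 Ω

1380 Ω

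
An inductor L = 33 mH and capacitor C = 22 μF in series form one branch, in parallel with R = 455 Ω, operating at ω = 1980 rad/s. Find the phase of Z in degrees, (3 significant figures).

X_L = ωL = 65.3 Ω
X_C = 1/(ωC) = 23.0 Ω
Branch 1: Z₁ = R = 455 Ω
Branch 2 (series LC): Z₂ = j(X_L − X_C) = j42.4 Ω
Parallel: Z = Z₁Z₂/(Z₁+Z₂), |Z| = 42.2 Ω, ∠Z = 84.7°

84.7°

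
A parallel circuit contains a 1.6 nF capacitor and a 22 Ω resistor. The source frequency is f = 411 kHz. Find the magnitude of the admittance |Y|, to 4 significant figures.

ω = 2πf = 2.582e+06 rad/s
X_C = 1/(ωC) = 242.0 Ω
Parallel: admittances add. Y = 1/R + jωC
Y = (0.04545 + j0.004132) S
|Y| = 0.04564 S → |Z| = 1/|Y| = 21.91 Ω, ∠Z = −∠Y = -5.194°

45.64 mS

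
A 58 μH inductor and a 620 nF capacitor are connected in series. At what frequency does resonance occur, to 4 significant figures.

26.54 kHz

ω₀ = 1/√(LC) = 1/√(5.8e-05 × 6.2e-07) = 166800 rad/s
f₀ = ω₀/(2π) = 26.54 kHz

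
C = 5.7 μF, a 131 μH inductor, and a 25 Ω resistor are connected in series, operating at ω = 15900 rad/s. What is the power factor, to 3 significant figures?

0.941

X_L = ωL = 2.08 Ω
X_C = 1/(ωC) = 11.0 Ω
Net reactance X = X_L − X_C = -8.95 Ω
Z = 25.0 − j8.95 Ω
|Z| = √(25.0² + 8.95²) = 26.6 Ω
∠Z = arctan(-8.95/25.0) = -19.7°
cos φ = cos(-19.7°) = 0.941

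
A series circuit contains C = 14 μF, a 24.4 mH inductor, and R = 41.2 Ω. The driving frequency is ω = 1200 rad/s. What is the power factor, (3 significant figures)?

0.806

X_L = ωL = 29.3 Ω
X_C = 1/(ωC) = 59.5 Ω
Net reactance X = X_L − X_C = -30.2 Ω
Z = 41.2 − j30.2 Ω
|Z| = √(41.2² + 30.2²) = 51.1 Ω
∠Z = arctan(-30.2/41.2) = -36.3°
cos φ = cos(-36.3°) = 0.806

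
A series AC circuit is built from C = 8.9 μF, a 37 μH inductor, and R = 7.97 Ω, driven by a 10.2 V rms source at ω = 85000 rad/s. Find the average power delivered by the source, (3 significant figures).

X_L = ωL = 3.15 Ω
X_C = 1/(ωC) = 1.32 Ω
Net reactance X = X_L − X_C = 1.82 Ω
Z = 7.97 + j1.82 Ω
|Z| = √(7.97² + 1.82²) = 8.18 Ω
∠Z = arctan(1.82/7.97) = 12.9°
I = V/|Z| = 1.25 A
P = VI cos φ = 10.2 × 1.25 × cos(12.9°) = 12.4 W

12.4 W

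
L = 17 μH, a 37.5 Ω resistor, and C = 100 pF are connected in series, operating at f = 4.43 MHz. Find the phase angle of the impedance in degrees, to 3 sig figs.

71.8°

ω = 2πf = 2.783e+07 rad/s
X_L = ωL = 473 Ω
X_C = 1/(ωC) = 359 Ω
Net reactance X = X_L − X_C = 114 Ω
Z = 37.5 + j114 Ω
|Z| = √(37.5² + 114²) = 120 Ω
∠Z = arctan(114/37.5) = 71.8°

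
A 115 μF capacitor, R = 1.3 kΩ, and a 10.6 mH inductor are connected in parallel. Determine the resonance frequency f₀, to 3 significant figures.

ω₀ = 1/√(LC) = 1/√(0.0106 × 0.000115) = 905.7 rad/s
f₀ = ω₀/(2π) = 144 Hz

144 Hz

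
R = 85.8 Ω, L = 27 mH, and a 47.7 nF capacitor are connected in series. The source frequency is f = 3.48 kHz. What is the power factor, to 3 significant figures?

0.227

ω = 2πf = 21870 rad/s
X_L = ωL = 590 Ω
X_C = 1/(ωC) = 959 Ω
Net reactance X = X_L − X_C = -368 Ω
Z = 85.8 − j368 Ω
|Z| = √(85.8² + 368²) = 378 Ω
∠Z = arctan(-368/85.8) = -76.9°
cos φ = cos(-76.9°) = 0.227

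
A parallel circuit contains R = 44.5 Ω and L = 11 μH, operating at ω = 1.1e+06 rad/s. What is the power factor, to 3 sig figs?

X_L = ωL = 12.1 Ω
Parallel: admittances add. Y = 1/R + 1/(jωL)
Y = (0.0225 − j0.0826) S
|Y| = 0.0856 S → |Z| = 1/|Y| = 11.7 Ω, ∠Z = −∠Y = 74.8°
cos φ = cos(74.8°) = 0.262

0.262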